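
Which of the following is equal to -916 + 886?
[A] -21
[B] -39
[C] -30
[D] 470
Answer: C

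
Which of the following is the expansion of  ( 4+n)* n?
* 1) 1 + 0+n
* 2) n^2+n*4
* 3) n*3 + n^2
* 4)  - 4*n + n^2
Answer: 2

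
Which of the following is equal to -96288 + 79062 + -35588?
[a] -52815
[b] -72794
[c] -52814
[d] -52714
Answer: c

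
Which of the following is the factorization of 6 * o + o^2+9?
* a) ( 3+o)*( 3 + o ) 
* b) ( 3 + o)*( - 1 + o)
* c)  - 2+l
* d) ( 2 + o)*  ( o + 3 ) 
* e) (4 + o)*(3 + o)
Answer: a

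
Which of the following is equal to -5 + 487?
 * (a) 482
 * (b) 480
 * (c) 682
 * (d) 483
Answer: a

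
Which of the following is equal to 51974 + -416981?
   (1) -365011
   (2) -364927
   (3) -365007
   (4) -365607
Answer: 3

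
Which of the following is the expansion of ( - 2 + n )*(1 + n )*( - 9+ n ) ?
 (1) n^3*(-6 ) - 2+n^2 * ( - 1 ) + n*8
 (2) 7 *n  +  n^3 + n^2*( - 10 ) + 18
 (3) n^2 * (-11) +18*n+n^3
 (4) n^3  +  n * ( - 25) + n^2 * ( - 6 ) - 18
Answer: 2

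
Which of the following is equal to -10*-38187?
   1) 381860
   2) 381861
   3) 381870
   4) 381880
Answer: 3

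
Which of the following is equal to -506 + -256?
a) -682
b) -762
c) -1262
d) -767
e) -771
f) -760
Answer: b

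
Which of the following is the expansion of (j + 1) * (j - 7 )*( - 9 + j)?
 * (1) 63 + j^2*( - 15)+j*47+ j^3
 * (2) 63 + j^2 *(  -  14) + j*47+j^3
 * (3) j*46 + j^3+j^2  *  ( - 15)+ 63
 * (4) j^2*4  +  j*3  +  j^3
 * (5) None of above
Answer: 1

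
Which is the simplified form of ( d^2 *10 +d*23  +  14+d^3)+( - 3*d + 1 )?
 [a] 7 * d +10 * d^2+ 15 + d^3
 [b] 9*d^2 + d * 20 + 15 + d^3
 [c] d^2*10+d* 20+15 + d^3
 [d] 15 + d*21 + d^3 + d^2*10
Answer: c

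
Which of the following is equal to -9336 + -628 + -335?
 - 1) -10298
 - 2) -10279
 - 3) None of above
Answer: 3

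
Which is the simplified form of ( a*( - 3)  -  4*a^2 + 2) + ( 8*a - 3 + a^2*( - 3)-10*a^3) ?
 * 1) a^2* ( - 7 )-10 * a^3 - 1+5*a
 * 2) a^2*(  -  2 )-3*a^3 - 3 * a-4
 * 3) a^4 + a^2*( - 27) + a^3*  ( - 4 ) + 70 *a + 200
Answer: 1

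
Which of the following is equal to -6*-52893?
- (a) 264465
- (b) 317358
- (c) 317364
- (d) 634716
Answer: b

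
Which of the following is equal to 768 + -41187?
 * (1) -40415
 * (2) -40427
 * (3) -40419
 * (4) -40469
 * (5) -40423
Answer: 3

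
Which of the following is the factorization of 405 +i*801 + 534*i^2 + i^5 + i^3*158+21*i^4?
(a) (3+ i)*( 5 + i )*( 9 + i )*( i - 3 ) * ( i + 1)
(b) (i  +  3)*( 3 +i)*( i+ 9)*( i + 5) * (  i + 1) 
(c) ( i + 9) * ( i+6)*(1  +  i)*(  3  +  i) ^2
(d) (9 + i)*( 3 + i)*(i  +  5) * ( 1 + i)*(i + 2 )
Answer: b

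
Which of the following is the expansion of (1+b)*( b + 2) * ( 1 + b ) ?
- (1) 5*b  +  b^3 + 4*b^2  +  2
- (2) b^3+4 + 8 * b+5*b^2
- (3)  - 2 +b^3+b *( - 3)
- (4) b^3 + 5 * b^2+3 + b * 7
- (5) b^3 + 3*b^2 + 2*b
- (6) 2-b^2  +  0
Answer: 1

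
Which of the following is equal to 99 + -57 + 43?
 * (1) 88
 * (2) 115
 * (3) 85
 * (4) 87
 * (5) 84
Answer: 3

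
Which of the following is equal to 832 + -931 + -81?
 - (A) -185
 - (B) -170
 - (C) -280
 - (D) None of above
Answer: D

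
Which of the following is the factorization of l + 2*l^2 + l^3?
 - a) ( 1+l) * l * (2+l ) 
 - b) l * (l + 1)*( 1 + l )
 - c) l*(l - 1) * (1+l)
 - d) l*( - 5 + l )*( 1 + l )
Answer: b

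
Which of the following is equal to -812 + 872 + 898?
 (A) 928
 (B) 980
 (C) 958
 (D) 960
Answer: C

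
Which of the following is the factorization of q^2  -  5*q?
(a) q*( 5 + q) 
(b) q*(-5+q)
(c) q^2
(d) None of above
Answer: b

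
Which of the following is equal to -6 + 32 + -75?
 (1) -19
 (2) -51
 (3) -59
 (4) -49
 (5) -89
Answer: 4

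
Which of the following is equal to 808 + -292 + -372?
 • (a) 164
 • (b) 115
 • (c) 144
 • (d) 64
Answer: c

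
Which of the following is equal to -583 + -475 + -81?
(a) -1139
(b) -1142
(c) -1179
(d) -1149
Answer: a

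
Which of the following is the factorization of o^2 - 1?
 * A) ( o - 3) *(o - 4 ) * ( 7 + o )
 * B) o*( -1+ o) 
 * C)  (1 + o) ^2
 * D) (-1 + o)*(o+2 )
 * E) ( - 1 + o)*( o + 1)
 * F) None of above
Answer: E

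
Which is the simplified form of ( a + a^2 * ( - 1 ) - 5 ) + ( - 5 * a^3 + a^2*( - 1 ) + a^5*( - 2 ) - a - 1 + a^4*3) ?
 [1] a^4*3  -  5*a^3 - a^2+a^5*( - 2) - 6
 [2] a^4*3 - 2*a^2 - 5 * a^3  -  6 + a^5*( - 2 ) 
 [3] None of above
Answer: 2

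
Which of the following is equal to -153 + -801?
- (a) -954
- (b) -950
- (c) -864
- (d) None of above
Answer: a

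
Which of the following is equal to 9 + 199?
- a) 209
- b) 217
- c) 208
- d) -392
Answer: c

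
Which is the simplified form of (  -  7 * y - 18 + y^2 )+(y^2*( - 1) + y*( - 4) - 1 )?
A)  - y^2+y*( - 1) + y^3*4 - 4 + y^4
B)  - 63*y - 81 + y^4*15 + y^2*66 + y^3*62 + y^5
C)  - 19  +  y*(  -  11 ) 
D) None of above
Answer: C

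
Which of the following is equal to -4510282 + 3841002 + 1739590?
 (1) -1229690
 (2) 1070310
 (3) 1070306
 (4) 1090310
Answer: 2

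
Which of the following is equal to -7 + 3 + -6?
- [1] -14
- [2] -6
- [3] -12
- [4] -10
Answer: 4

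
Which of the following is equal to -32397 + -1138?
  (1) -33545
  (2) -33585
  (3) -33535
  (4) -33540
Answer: 3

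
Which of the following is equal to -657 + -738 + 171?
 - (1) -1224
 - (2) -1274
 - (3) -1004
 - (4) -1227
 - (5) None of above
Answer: 1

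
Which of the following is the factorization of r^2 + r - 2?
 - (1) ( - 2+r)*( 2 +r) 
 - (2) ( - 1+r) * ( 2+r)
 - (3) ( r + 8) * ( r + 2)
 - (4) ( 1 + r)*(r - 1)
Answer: 2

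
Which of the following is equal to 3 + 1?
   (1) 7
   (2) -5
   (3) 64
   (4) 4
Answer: 4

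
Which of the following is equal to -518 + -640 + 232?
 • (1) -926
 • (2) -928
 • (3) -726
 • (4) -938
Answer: 1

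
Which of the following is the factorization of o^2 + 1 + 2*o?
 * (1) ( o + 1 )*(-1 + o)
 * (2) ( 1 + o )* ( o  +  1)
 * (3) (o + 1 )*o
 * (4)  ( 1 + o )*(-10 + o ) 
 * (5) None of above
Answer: 2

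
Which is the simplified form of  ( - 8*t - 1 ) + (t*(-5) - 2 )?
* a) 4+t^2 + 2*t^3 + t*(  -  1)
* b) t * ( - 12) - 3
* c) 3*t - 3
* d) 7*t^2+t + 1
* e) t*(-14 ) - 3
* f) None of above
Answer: f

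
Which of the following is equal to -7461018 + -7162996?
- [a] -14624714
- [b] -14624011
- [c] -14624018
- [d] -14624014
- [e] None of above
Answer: d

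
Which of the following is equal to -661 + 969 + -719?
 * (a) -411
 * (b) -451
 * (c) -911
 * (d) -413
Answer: a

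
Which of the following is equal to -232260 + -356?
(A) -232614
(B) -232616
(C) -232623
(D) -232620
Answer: B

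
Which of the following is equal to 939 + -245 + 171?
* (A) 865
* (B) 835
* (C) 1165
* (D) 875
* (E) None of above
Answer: A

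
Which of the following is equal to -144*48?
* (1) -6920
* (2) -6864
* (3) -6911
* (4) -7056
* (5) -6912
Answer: 5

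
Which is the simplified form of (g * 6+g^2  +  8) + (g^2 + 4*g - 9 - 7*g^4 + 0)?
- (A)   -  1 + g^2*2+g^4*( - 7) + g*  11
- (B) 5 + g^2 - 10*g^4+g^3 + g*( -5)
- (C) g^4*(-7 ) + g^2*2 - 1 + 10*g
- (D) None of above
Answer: C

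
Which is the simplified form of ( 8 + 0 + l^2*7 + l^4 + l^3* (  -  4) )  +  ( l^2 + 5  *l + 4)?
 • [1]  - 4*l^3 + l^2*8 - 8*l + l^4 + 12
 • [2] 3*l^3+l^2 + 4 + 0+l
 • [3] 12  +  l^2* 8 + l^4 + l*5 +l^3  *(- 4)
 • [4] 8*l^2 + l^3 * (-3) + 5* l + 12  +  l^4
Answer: 3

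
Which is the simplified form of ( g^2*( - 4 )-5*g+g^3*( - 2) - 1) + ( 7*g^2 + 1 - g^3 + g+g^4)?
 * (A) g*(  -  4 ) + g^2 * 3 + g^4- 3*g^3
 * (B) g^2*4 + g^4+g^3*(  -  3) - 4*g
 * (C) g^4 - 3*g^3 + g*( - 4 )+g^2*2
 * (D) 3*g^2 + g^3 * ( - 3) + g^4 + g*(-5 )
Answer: A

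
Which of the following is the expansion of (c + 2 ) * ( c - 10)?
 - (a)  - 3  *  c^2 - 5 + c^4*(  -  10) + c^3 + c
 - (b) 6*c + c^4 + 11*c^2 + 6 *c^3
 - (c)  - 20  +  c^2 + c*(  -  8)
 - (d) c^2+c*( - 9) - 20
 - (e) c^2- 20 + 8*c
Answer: c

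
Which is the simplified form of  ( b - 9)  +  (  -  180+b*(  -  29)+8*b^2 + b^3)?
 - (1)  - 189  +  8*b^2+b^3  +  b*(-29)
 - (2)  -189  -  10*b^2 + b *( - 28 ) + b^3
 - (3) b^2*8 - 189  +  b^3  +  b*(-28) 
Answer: 3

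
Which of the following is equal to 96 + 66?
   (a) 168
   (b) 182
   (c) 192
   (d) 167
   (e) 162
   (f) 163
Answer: e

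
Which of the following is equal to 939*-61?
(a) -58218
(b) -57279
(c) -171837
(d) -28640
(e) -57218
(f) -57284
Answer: b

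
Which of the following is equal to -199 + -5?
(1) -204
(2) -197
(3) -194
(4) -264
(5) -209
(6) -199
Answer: 1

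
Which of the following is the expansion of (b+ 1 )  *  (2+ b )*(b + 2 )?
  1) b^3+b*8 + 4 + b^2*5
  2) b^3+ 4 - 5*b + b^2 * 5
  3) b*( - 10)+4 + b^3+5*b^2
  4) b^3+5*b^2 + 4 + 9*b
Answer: 1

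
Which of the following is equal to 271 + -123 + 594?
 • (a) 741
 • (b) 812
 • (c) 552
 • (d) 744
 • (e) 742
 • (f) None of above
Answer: e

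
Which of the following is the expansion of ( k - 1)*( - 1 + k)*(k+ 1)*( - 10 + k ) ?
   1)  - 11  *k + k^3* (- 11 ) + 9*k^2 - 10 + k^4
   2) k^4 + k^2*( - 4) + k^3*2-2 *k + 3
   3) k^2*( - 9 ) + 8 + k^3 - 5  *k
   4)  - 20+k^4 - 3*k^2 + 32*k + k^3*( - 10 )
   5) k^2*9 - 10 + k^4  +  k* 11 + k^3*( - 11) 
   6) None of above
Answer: 5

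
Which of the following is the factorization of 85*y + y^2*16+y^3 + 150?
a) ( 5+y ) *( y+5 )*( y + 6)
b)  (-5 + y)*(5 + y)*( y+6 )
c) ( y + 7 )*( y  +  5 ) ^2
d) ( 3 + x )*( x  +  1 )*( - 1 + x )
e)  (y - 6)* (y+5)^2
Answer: a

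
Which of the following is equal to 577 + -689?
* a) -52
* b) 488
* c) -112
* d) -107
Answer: c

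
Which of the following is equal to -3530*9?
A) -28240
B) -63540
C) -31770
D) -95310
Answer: C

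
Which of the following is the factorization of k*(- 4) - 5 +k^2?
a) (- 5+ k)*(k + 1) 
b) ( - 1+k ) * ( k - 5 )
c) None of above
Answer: a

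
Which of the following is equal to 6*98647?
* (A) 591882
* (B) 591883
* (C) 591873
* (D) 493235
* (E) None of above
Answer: A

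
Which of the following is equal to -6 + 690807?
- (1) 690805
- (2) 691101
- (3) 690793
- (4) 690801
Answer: 4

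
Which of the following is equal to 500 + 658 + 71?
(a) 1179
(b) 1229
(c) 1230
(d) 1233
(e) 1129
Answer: b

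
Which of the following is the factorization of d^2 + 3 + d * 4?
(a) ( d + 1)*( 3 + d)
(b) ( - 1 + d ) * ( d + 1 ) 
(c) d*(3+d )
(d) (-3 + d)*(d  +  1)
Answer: a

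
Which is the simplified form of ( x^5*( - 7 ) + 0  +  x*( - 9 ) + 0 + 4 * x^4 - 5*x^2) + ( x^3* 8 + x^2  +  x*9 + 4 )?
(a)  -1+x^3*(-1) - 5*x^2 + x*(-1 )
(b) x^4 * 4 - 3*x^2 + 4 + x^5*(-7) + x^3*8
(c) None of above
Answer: c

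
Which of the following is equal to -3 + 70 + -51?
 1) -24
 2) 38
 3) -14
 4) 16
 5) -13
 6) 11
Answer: 4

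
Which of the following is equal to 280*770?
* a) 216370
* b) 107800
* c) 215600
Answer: c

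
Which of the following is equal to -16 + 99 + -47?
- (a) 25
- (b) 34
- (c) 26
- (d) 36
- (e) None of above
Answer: d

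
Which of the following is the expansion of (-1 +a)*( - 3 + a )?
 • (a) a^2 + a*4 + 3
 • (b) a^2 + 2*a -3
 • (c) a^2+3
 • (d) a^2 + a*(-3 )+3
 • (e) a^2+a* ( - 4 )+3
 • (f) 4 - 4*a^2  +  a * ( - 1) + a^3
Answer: e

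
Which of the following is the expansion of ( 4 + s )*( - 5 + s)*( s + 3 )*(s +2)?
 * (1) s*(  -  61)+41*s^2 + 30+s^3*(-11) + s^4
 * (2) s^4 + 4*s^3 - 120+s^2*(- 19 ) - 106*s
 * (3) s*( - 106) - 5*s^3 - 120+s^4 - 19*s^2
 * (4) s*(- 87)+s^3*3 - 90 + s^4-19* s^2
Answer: 2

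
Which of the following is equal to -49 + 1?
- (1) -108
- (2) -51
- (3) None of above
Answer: 3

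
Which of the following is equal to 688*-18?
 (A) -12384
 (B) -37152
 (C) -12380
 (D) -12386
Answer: A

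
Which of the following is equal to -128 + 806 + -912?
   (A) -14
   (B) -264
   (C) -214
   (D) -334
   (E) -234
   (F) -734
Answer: E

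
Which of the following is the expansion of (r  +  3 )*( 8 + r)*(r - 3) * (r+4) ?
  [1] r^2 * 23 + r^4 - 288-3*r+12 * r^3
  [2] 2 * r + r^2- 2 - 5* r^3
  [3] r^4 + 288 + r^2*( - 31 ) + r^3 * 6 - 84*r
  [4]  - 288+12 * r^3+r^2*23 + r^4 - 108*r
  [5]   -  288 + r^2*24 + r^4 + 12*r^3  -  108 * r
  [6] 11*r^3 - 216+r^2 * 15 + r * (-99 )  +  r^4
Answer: 4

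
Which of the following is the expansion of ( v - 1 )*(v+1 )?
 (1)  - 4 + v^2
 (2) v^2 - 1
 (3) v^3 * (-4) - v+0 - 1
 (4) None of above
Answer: 2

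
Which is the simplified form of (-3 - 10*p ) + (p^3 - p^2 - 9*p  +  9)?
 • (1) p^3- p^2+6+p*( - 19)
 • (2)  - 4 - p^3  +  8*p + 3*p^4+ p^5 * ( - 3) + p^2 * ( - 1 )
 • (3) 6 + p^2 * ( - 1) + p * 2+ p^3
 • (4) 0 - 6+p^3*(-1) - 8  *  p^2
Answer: 1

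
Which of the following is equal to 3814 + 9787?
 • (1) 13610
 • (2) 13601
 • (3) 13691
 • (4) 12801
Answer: 2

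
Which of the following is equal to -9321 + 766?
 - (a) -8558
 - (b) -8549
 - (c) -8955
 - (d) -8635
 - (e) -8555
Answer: e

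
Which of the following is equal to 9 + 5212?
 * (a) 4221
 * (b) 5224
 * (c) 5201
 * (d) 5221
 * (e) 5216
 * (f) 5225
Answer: d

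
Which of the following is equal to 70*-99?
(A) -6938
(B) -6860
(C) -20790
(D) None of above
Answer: D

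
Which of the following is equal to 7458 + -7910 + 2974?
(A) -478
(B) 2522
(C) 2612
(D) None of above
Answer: B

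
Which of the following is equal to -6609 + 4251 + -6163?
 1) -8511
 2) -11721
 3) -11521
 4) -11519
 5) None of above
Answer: 5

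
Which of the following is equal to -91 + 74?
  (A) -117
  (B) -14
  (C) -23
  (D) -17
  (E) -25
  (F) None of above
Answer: D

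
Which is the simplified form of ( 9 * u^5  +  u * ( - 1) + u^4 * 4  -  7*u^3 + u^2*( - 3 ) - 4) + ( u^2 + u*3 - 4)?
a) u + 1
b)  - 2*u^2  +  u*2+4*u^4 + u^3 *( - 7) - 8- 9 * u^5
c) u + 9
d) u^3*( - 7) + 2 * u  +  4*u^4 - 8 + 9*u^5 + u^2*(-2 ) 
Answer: d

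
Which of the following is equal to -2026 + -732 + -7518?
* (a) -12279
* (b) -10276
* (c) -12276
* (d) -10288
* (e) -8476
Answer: b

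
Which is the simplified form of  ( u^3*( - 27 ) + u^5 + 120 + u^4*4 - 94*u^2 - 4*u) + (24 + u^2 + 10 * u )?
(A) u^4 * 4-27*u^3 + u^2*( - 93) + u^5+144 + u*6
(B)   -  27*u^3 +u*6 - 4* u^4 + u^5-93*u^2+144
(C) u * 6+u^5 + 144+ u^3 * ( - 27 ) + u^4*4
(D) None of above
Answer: A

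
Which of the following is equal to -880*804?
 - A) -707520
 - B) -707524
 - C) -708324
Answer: A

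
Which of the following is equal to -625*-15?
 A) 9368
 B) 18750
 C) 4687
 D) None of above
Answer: D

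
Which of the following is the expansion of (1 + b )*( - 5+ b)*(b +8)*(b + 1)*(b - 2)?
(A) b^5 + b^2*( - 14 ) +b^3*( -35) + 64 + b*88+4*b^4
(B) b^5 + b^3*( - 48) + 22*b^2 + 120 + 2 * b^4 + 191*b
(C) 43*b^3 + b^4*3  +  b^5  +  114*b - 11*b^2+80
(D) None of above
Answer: D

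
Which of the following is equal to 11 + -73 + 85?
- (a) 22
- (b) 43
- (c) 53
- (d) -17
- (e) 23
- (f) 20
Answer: e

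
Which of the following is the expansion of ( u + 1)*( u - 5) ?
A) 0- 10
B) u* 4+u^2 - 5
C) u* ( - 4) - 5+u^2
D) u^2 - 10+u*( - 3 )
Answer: C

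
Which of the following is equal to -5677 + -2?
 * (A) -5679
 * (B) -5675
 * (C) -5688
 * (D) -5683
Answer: A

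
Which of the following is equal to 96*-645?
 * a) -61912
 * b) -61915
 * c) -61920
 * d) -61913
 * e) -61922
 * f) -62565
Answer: c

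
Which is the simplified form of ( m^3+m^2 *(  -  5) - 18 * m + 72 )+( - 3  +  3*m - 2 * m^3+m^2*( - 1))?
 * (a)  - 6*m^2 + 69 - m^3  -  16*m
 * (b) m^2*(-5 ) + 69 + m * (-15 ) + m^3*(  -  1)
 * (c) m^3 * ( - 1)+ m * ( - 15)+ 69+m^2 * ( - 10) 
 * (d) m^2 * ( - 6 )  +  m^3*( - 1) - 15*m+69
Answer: d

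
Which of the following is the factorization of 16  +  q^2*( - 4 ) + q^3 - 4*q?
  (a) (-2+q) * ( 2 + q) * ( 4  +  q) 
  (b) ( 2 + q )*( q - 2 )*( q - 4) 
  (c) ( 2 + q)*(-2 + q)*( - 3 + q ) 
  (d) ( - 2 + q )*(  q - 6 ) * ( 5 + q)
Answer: b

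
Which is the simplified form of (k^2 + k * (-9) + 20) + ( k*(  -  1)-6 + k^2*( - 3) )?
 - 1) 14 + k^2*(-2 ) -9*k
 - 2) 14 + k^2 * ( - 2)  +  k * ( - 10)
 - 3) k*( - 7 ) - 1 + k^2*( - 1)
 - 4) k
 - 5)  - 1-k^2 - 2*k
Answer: 2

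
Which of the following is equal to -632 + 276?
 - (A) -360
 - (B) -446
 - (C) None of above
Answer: C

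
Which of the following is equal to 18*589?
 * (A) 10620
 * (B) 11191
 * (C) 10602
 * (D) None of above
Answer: C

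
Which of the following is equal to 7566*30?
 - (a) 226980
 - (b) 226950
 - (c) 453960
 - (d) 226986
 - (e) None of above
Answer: a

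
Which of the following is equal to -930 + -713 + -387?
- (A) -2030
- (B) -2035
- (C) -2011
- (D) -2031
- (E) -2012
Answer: A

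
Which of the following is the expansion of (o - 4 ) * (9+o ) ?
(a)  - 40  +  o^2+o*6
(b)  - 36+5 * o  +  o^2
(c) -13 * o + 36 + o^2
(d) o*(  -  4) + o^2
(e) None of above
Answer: b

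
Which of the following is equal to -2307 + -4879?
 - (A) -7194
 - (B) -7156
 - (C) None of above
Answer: C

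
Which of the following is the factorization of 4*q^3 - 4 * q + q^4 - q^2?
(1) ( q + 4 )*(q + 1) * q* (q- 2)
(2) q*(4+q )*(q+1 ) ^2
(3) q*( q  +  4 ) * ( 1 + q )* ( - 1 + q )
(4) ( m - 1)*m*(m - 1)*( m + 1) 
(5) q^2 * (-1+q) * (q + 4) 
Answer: 3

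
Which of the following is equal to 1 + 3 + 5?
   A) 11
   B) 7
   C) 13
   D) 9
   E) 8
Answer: D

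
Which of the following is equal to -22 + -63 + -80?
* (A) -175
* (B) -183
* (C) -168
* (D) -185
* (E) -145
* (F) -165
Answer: F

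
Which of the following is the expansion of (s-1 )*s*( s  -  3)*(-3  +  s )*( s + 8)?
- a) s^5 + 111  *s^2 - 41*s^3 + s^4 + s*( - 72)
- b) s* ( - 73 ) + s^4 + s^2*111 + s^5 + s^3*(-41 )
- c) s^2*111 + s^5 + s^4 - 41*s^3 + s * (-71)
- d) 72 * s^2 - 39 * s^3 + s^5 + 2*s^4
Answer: a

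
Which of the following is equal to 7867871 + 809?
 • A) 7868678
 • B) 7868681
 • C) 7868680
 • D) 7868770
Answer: C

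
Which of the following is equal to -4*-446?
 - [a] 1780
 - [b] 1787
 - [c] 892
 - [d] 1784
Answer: d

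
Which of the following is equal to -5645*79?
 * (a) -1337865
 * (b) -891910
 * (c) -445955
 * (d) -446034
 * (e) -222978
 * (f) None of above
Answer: c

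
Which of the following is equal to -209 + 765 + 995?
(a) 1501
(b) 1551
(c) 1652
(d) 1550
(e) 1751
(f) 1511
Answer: b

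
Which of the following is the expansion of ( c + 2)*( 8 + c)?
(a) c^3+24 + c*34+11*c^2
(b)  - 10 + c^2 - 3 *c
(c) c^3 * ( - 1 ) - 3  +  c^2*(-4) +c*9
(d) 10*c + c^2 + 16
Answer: d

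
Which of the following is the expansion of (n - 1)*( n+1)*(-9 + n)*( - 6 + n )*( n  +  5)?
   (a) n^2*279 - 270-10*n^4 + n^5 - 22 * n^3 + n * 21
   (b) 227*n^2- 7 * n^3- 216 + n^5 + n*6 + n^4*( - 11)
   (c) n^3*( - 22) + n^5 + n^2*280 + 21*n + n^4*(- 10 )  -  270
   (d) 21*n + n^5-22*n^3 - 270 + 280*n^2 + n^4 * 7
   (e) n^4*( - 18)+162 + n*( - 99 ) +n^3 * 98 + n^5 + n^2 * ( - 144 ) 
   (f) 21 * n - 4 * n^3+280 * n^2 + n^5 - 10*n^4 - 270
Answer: c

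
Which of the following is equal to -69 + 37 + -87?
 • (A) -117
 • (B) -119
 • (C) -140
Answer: B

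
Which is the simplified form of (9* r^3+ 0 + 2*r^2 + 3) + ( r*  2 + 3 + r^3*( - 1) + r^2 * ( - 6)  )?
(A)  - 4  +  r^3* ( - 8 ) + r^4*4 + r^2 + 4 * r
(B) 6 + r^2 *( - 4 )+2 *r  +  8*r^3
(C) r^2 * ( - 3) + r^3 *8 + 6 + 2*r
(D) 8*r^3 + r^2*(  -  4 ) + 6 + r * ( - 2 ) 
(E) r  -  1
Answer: B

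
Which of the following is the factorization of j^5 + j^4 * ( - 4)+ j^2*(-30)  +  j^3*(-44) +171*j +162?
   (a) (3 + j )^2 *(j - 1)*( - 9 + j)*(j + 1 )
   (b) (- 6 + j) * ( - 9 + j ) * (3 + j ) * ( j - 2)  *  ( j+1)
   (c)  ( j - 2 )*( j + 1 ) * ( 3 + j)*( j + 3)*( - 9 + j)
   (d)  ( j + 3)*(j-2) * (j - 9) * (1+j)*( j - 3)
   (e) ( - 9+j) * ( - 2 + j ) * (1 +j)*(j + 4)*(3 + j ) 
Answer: c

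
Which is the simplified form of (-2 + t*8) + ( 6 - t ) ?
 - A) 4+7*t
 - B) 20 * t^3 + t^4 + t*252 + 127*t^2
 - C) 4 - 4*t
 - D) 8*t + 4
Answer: A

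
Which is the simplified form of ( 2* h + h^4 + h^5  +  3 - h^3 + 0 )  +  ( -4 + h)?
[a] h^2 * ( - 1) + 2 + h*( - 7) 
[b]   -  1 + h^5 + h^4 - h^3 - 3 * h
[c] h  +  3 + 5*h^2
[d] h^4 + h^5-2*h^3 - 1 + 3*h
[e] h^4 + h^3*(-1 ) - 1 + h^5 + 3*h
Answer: e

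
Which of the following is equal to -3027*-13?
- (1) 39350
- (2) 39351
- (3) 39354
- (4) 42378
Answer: 2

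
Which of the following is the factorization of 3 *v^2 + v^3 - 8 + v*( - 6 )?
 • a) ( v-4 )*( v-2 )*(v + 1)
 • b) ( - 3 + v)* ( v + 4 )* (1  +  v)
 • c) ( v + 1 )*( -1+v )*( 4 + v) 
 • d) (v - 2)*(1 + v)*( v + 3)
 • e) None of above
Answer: e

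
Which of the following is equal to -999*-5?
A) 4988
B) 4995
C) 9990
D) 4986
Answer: B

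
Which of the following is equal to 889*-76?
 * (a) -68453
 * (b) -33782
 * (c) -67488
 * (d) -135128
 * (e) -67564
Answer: e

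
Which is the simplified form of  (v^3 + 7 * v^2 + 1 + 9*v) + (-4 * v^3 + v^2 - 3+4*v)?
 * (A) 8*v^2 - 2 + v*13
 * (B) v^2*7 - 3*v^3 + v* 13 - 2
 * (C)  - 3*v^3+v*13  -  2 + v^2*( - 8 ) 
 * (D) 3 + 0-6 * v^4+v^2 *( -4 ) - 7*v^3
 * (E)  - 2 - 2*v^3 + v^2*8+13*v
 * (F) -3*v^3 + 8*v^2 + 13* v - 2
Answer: F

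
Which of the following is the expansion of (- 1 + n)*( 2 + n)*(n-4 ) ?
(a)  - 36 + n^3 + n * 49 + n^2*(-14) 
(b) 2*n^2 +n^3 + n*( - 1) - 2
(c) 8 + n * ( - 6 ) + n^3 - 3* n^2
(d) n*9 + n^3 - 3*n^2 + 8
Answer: c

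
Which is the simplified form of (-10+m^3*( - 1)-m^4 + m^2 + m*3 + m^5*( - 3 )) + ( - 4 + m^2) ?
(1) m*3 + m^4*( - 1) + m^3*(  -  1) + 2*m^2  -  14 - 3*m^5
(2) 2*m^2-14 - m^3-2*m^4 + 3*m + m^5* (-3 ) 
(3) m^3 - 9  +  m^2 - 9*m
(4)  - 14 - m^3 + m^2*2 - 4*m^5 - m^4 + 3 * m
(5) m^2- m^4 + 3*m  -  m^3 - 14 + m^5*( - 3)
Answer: 1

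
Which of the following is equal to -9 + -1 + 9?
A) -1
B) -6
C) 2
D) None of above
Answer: A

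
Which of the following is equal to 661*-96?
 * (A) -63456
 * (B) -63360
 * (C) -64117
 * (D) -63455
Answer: A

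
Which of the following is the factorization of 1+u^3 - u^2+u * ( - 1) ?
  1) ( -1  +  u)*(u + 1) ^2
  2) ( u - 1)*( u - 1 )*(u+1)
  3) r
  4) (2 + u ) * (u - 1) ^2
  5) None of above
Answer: 2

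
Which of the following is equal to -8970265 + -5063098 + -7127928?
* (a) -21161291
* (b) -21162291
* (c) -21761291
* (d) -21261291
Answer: a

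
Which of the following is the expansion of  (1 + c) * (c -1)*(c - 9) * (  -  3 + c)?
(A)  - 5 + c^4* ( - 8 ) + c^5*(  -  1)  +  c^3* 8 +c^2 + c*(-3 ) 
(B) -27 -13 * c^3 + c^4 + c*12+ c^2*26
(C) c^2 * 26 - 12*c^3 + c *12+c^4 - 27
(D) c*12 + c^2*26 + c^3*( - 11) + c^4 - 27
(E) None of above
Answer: C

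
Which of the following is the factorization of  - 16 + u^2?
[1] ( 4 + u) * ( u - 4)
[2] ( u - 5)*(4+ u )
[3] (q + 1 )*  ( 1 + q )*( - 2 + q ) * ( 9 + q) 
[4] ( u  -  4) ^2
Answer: 1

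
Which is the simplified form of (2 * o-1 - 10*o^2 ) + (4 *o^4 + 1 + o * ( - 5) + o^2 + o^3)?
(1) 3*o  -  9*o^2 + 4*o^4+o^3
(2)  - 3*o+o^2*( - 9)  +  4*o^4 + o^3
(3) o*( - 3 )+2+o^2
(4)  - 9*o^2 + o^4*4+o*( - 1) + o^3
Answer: 2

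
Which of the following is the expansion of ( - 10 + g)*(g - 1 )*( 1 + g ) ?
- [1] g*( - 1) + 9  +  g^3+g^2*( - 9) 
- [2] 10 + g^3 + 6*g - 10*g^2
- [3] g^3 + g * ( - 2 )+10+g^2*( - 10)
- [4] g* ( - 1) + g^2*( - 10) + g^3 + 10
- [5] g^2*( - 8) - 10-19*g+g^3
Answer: 4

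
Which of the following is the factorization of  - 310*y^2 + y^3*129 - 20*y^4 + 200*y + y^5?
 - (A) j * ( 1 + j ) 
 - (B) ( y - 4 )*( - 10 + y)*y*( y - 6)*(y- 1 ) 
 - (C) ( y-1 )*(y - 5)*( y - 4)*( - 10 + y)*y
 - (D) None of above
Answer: C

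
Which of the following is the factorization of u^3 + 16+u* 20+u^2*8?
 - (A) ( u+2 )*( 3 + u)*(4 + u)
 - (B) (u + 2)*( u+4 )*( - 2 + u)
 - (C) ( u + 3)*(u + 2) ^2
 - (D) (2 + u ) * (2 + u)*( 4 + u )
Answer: D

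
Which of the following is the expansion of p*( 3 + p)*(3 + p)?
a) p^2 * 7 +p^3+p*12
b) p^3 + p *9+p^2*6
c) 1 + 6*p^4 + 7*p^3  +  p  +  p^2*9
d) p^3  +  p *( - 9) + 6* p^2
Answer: b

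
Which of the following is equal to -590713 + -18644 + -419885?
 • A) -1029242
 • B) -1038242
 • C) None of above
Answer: A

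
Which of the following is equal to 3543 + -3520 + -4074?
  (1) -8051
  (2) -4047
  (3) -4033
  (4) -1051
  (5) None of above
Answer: 5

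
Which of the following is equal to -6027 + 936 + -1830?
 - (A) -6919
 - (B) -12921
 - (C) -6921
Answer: C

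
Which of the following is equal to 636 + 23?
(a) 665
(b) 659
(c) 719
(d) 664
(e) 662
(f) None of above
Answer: b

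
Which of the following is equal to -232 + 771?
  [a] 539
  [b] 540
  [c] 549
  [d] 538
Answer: a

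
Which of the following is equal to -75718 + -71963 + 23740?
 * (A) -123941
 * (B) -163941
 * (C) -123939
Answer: A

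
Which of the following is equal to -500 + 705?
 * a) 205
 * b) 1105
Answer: a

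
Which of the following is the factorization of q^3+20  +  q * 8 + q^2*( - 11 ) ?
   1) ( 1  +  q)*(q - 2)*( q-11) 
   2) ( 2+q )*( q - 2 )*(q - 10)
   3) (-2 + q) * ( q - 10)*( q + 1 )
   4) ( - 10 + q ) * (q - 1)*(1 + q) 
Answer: 3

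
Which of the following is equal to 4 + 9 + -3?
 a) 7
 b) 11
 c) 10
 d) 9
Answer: c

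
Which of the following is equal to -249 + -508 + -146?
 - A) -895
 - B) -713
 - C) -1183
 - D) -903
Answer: D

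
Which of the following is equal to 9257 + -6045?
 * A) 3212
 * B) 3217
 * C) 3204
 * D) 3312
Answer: A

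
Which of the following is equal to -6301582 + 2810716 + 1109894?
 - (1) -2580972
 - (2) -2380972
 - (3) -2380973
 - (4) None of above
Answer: 2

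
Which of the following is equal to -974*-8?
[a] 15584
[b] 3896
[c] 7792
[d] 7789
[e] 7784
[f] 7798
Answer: c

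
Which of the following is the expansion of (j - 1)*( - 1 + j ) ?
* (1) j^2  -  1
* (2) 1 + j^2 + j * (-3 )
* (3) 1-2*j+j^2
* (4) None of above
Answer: 3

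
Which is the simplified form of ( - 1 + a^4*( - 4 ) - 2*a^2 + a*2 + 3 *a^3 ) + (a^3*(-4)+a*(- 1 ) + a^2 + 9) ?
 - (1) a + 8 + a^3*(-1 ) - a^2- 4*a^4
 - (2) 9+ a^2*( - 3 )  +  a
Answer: 1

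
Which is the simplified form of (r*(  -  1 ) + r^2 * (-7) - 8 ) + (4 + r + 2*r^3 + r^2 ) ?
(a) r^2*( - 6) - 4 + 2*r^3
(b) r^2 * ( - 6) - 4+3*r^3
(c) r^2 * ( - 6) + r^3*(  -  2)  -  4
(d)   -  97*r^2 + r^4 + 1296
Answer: a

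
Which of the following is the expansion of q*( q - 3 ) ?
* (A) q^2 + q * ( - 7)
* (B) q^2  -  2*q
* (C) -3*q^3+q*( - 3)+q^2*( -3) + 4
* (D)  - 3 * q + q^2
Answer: D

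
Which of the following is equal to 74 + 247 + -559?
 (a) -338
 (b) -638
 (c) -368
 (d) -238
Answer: d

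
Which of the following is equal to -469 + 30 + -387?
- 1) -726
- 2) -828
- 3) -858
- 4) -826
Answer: 4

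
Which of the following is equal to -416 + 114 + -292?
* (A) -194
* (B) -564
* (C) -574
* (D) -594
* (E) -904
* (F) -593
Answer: D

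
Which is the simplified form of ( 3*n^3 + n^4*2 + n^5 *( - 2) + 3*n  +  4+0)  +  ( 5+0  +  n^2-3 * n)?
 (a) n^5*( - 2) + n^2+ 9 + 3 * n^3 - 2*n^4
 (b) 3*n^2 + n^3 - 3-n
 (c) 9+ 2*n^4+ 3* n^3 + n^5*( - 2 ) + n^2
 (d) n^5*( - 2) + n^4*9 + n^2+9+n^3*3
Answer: c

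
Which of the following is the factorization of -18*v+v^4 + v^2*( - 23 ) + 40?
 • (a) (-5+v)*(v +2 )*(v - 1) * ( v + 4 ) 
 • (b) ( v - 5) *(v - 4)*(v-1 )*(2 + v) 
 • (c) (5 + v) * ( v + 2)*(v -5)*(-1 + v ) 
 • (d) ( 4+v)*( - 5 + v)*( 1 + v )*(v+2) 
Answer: a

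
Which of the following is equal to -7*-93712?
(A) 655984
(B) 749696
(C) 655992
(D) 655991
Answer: A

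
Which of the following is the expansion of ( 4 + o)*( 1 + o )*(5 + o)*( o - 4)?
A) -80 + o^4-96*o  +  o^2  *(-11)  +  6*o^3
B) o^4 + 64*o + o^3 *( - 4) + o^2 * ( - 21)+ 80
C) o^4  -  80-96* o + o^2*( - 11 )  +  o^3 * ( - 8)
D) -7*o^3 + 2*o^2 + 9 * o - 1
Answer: A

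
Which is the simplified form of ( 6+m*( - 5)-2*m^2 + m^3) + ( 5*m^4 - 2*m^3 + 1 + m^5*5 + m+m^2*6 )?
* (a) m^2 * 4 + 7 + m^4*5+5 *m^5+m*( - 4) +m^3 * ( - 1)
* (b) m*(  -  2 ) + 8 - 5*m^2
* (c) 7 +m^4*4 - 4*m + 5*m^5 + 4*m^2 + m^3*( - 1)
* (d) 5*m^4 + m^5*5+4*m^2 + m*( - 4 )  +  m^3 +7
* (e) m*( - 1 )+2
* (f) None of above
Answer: a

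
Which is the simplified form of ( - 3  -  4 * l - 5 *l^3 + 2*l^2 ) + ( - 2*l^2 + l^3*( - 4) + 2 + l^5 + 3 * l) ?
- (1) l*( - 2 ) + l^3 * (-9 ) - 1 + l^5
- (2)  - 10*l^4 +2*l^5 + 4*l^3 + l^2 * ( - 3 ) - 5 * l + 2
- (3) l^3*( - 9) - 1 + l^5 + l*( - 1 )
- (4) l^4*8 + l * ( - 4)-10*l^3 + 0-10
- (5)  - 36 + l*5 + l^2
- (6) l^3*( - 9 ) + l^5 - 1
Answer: 3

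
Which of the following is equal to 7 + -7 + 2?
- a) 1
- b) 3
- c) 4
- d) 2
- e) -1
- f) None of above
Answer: d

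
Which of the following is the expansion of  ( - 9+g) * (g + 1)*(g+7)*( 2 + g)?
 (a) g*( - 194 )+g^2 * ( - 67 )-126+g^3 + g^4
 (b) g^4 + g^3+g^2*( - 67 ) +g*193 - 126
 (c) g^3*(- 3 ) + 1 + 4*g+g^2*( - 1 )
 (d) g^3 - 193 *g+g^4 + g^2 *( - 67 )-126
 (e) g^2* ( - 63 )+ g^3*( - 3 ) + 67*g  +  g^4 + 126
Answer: d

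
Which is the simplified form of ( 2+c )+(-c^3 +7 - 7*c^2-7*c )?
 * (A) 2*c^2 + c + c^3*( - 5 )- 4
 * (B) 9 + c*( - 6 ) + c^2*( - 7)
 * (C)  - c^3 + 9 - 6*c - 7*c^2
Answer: C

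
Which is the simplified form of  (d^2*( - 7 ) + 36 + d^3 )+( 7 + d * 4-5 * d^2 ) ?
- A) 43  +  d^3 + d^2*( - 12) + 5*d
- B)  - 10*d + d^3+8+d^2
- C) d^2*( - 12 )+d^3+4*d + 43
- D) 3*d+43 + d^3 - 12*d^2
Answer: C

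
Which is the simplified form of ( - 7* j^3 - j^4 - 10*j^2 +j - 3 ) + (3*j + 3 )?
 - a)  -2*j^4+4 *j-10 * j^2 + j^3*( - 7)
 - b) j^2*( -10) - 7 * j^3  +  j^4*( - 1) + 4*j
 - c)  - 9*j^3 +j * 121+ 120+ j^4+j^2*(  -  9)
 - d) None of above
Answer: b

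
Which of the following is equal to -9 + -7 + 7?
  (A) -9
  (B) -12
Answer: A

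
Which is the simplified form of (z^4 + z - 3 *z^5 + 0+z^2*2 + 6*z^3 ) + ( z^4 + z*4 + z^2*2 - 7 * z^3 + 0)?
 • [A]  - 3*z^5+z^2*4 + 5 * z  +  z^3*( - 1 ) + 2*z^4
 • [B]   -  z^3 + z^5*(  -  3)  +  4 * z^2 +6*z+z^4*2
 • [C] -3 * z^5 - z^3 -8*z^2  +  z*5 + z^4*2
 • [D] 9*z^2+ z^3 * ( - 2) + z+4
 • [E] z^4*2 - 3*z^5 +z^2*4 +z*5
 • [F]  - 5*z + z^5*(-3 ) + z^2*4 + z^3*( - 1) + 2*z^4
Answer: A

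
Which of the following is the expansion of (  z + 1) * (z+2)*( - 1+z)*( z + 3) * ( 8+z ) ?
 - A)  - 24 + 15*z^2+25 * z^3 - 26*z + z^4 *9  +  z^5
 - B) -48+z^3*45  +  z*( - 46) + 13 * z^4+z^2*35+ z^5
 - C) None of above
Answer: B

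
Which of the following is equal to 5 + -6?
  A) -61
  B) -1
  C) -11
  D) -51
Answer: B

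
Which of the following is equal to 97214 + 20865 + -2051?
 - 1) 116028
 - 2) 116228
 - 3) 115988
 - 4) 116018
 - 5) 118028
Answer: 1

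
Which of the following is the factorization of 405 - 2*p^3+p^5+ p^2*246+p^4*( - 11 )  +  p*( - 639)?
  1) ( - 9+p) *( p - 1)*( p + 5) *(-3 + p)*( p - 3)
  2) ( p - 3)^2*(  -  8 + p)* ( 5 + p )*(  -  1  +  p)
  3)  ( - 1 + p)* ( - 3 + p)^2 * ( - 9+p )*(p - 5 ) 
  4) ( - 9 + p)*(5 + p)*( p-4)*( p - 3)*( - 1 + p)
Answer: 1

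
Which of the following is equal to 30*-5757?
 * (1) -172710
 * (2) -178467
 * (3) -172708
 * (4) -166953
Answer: 1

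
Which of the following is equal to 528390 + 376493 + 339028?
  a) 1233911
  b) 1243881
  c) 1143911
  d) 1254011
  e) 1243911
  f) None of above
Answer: e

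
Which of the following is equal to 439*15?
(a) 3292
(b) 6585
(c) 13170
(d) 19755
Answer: b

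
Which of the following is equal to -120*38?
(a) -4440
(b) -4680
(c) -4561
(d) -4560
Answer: d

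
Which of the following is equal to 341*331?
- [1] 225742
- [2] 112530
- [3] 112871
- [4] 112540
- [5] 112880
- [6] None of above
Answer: 3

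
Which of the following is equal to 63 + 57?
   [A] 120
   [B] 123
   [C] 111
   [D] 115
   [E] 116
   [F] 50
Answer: A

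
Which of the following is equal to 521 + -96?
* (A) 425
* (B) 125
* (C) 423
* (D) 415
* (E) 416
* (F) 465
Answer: A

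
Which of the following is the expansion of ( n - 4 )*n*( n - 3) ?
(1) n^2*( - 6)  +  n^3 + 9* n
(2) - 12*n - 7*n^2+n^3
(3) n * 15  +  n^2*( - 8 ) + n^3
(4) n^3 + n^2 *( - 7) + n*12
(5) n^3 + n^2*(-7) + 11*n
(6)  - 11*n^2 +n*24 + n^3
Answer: 4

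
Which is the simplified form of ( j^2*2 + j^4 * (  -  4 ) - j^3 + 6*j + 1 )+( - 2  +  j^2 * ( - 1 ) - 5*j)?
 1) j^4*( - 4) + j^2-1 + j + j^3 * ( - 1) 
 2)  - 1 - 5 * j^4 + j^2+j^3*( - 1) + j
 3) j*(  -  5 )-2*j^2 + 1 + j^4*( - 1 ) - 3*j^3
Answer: 1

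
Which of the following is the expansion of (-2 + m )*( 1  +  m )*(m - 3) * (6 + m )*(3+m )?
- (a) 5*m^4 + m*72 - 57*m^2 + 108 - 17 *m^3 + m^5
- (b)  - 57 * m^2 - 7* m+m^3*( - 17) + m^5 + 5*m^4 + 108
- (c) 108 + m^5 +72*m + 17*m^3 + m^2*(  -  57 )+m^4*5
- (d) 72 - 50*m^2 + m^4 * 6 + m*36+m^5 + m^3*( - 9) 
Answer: a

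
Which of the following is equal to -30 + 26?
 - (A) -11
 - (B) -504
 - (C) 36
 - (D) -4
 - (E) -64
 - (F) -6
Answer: D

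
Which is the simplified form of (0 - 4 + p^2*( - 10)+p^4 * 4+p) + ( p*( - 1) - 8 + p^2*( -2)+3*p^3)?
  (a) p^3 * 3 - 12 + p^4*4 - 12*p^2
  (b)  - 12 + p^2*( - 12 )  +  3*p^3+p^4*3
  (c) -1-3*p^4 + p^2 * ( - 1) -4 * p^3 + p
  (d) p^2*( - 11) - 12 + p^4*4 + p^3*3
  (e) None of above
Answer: a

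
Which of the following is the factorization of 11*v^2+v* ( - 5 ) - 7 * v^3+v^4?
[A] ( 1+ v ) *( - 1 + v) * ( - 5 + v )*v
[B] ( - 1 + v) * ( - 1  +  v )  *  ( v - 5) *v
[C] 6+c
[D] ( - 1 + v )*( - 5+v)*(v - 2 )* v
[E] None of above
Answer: B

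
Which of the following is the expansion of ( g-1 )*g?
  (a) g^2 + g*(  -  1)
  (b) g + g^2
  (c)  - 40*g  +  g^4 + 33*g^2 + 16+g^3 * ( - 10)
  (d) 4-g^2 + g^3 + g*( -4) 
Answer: a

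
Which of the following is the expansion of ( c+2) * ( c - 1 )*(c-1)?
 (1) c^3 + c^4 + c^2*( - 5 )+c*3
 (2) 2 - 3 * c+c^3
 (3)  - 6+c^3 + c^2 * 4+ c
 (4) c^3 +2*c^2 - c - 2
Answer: 2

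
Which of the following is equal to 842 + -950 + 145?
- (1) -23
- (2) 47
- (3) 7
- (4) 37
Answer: 4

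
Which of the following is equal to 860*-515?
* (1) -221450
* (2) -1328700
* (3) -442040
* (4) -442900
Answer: 4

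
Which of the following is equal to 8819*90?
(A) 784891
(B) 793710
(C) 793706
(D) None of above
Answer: B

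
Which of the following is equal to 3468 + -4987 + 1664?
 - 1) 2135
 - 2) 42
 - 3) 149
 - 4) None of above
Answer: 4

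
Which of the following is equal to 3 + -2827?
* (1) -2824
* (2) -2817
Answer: 1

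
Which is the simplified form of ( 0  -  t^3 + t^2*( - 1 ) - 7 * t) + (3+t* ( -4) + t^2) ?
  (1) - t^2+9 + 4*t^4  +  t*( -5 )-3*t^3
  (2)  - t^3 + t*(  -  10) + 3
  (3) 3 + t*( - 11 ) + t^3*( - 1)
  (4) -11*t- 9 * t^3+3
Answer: 3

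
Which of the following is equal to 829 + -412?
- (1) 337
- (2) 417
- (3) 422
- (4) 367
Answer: 2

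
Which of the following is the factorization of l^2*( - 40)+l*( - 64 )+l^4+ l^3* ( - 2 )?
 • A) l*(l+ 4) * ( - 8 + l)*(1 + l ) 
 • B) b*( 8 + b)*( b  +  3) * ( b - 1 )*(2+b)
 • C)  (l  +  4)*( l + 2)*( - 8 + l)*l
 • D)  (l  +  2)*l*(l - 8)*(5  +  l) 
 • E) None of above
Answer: C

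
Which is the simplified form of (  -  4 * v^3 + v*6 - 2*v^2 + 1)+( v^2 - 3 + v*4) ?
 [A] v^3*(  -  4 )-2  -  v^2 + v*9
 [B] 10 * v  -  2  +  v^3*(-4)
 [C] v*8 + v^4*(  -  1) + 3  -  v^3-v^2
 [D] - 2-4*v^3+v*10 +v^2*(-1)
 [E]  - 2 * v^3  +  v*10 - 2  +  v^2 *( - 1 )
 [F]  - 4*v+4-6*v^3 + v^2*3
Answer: D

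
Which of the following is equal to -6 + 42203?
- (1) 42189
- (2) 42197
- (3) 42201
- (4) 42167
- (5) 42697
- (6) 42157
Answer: 2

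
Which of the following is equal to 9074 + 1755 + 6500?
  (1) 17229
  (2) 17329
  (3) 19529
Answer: 2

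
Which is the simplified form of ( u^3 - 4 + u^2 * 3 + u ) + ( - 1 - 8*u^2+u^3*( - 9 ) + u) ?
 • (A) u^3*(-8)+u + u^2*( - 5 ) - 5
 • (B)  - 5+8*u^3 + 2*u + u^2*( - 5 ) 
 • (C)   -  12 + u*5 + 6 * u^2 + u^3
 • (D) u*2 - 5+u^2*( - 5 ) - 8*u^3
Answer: D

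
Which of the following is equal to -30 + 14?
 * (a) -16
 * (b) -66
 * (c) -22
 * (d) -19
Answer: a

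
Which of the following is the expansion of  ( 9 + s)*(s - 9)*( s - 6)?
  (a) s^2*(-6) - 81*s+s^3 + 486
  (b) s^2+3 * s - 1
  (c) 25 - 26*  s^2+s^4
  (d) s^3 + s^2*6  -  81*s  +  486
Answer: a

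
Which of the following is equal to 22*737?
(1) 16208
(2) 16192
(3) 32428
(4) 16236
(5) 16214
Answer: 5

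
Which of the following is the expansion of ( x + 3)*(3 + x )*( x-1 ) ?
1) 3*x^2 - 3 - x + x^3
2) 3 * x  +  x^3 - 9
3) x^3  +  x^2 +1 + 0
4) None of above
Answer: 4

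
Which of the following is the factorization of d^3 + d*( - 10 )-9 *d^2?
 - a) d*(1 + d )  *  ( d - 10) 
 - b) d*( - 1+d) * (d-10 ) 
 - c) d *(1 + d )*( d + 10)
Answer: a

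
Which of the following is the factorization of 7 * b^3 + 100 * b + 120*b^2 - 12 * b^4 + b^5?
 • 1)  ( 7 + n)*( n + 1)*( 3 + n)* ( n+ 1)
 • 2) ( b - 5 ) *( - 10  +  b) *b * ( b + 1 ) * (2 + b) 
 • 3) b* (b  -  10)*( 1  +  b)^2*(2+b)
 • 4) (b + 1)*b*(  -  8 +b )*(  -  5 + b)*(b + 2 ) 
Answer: 2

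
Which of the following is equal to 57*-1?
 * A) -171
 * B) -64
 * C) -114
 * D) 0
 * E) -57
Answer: E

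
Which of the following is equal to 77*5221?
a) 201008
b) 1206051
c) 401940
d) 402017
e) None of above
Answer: d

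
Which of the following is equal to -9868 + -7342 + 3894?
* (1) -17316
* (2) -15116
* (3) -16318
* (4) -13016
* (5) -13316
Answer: 5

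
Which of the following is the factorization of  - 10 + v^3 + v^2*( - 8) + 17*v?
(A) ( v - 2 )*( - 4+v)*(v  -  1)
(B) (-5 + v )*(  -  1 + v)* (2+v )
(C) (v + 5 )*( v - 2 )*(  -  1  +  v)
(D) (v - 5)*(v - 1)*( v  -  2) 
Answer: D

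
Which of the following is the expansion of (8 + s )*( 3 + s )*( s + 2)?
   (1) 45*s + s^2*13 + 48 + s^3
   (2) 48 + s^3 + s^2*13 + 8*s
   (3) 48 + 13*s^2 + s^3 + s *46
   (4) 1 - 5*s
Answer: 3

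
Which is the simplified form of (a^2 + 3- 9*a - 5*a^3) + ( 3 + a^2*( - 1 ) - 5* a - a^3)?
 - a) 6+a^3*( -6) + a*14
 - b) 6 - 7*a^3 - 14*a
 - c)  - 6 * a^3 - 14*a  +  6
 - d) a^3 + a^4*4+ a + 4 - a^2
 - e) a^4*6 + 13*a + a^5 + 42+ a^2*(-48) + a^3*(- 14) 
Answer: c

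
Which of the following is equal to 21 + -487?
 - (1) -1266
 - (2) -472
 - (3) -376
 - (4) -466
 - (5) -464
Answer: 4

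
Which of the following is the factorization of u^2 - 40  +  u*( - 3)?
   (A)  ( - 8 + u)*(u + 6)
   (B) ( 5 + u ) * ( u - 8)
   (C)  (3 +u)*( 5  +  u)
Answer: B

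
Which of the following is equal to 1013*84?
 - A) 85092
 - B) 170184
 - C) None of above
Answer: A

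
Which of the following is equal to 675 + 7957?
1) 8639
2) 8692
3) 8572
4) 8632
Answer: 4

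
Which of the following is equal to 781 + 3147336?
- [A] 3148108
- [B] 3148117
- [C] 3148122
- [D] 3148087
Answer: B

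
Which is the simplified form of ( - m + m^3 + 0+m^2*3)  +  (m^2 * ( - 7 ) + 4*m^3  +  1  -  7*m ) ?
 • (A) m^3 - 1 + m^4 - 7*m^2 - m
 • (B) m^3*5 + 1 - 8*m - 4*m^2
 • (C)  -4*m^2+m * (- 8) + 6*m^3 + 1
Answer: B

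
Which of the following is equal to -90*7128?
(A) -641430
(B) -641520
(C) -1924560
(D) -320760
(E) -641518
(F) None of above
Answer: B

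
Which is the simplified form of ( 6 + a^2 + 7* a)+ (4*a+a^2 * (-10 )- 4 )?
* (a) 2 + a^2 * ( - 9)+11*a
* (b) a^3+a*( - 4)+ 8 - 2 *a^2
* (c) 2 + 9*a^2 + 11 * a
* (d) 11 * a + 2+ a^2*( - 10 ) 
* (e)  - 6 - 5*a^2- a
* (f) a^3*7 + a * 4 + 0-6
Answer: a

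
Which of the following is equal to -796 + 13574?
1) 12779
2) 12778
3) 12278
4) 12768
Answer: 2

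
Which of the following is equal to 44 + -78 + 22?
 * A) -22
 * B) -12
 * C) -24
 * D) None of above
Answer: B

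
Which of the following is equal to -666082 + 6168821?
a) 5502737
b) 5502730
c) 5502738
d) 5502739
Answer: d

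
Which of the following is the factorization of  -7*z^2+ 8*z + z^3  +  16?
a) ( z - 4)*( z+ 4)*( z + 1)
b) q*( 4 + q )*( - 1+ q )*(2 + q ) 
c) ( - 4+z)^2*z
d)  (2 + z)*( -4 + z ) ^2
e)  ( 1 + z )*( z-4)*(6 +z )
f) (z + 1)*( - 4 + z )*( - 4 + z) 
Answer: f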